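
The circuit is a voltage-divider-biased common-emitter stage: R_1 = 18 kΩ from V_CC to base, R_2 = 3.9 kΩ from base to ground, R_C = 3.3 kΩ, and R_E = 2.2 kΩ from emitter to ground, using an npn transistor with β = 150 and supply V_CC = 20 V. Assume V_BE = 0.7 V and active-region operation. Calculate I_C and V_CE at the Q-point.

Thevenize the base divider: V_Th = V_CC·R_2/(R_1+R_2) = 20×3.9/21.9 = 3.56 V, R_Th = R_1‖R_2 = 3.21 kΩ.
Base-emitter loop: V_Th = I_B·R_Th + V_BE + (β+1)I_B·R_E, so I_B = (3.56 − 0.7) / (3.21 + 151×2.2) = 0.00853 mA.
I_C = β·I_B = 150×0.00853 = 1.28 mA, and I_E = (β+1)I_B = 1.29 mA.
V_CE = V_CC − I_C·R_C − I_E·R_E = 20 − 1.28×3.3 − 1.29×2.2 = 12.9 V.
V_CE = 12.9 V > 0.2 V confirms active-region operation.

I_C ≈ 1.3 mA, V_CE ≈ 13 V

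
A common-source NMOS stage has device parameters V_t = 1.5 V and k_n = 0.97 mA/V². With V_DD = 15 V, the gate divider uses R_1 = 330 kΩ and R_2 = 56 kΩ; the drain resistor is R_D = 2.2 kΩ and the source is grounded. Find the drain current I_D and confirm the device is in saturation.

V_G = V_DD·R_2/(R_1+R_2) = 15×56/386 = 2.18 V. With the source grounded, V_GS = V_G = 2.18 V.
Assume saturation: I_D = (k_n/2)(V_GS − V_t)² = (0.97/2)×(2.18 − 1.5)² = 0.485×0.676² = 0.222 mA.
V_DS = V_DD − I_D·R_D = 15 − 0.222×2.2 = 14.5 V.
Saturation requires V_DS ≥ V_GS − V_t = 0.676 V; 14.5 ≥ 0.676 ✓.

I_D ≈ 0.22 mA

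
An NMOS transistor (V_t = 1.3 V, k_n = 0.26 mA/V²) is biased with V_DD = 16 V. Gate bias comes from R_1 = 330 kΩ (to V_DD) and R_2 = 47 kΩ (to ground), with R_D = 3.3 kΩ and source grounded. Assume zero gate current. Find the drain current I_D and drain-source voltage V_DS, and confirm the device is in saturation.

I_D ≈ 0.063 mA, V_DS ≈ 16 V

V_G = V_DD·R_2/(R_1+R_2) = 16×47/377 = 1.99 V. With the source grounded, V_GS = V_G = 1.99 V.
Assume saturation: I_D = (k_n/2)(V_GS − V_t)² = (0.26/2)×(1.99 − 1.3)² = 0.13×0.695² = 0.0627 mA.
V_DS = V_DD − I_D·R_D = 16 − 0.0627×3.3 = 15.8 V.
Saturation requires V_DS ≥ V_GS − V_t = 0.695 V; 15.8 ≥ 0.695 ✓.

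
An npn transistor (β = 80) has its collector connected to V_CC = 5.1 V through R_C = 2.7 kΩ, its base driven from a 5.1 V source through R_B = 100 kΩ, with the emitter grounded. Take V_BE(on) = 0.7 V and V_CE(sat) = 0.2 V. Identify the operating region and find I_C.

Assume active: I_B = (5.1 − 0.7)/100 = 0.044 mA, giving I_C = β·I_B = 3.52 mA.
But then V_CE = 5.1 − 3.52×2.7 = -4.4 V < V_CE(sat) = 0.2 V — impossible in the active region.
So the transistor is saturated. With V_CE = 0.2 V, I_C = (V_CC − 0.2)/R_C = 4.9/2.7 = 1.81 mA.
Check: β·I_B = 3.52 mA > I_C = 1.81 mA, confirming saturation.

saturation; I_C ≈ 1.8 mA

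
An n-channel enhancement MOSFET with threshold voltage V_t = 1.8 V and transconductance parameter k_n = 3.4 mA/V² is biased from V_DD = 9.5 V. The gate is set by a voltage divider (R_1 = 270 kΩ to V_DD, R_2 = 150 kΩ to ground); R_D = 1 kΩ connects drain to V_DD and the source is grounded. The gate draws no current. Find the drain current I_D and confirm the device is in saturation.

V_G = V_DD·R_2/(R_1+R_2) = 9.5×150/420 = 3.39 V. With the source grounded, V_GS = V_G = 3.39 V.
Assume saturation: I_D = (k_n/2)(V_GS − V_t)² = (3.4/2)×(3.39 − 1.8)² = 1.7×1.59² = 4.31 mA.
V_DS = V_DD − I_D·R_D = 9.5 − 4.31×1 = 5.19 V.
Saturation requires V_DS ≥ V_GS − V_t = 1.59 V; 5.19 ≥ 1.59 ✓.

I_D ≈ 4.3 mA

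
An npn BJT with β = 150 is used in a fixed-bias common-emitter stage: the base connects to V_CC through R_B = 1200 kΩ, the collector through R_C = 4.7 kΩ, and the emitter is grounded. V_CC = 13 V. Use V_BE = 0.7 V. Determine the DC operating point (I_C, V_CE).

I_C ≈ 1.5 mA, V_CE ≈ 5.8 V

Base loop: V_CC = I_B·R_B + V_BE, so I_B = (13 − 0.7)/1200 kΩ = 0.0103 mA.
In the active region I_C = β·I_B = 150 × 0.0103 = 1.54 mA.
Collector loop: V_CE = V_CC − I_C·R_C = 13 − 1.54×4.7 = 5.77 V.
Since V_CE = 5.77 V > V_CE(sat) ≈ 0.2 V, the transistor is in the active region as assumed.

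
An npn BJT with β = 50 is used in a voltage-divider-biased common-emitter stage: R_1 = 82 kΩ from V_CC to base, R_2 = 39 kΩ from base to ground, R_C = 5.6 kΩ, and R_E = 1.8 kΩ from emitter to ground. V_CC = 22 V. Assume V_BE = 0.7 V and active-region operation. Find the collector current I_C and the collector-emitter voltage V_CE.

I_C ≈ 2.7 mA, V_CE ≈ 1.9 V

Thevenize the base divider: V_Th = V_CC·R_2/(R_1+R_2) = 22×39/121 = 7.09 V, R_Th = R_1‖R_2 = 26.4 kΩ.
Base-emitter loop: V_Th = I_B·R_Th + V_BE + (β+1)I_B·R_E, so I_B = (7.09 − 0.7) / (26.4 + 51×1.8) = 0.0541 mA.
I_C = β·I_B = 50×0.0541 = 2.7 mA, and I_E = (β+1)I_B = 2.76 mA.
V_CE = V_CC − I_C·R_C − I_E·R_E = 22 − 2.7×5.6 − 2.76×1.8 = 1.9 V.
V_CE = 1.9 V > 0.2 V confirms active-region operation.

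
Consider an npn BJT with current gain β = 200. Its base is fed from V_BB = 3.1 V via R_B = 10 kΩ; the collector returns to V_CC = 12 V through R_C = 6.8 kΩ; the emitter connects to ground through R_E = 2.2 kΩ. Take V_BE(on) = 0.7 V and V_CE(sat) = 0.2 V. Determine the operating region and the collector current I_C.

Assume active. Base-emitter loop: I_B = (V_BB − V_BE)/(R_B + (β+1)R_E) = (3.1 − 0.7)/(10 + 201×2.2) = 0.00531 mA.
I_C = β·I_B = 200×0.00531 = 1.06 mA.
V_CE = V_CC − I_C·R_C − I_E·R_E = 12 − 1.06×6.8 − 1.07×2.2 = 2.44 V > V_CE(sat), so the active-region assumption holds.

active; I_C ≈ 1.1 mA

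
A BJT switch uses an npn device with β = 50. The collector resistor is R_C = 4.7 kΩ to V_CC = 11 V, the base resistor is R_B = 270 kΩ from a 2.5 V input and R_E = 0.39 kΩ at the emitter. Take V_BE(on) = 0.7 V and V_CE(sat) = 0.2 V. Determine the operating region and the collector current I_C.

active; I_C ≈ 0.31 mA

Assume active. Base-emitter loop: I_B = (V_BB − V_BE)/(R_B + (β+1)R_E) = (2.5 − 0.7)/(270 + 51×0.39) = 0.00621 mA.
I_C = β·I_B = 50×0.00621 = 0.31 mA.
V_CE = V_CC − I_C·R_C − I_E·R_E = 11 − 0.31×4.7 − 0.317×0.39 = 9.42 V > V_CE(sat), so the active-region assumption holds.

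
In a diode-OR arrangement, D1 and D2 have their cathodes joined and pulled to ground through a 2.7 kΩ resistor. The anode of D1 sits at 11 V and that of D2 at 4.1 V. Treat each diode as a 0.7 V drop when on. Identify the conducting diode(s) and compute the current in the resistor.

Assume both conduct. Then node N would need to be at both 11−0.7 = 10.3 V and 4.1−0.7 = 3.4 V, which is impossible.
Assume only D1 conducts: V_N = 11 − 0.7 = 10.3 V, so I_R = 10.3/2.7 = 3.81 mA.
Check D2: its anode-to-cathode voltage is 4.1 − 10.3 = -6.2 V < 0.7 V, so it is off. The assumption is consistent.

Only D1 conducts; I_R ≈ 3.8 mA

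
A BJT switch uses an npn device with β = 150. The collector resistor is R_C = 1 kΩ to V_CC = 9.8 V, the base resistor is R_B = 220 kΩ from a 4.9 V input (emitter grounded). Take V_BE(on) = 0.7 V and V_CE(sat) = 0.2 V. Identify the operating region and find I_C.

Assume active. Base-emitter loop: I_B = (V_BB − V_BE)/R_B = (4.9 − 0.7)/220 = 0.0191 mA.
I_C = β·I_B = 150×0.0191 = 2.86 mA.
V_CE = V_CC − I_C·R_C = 9.8 − 2.86×1 = 6.94 V > V_CE(sat), so the active-region assumption holds.

active; I_C ≈ 2.9 mA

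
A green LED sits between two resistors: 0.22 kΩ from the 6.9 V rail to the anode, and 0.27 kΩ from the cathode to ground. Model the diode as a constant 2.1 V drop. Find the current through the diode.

The two resistors are in series with the diode, so KVL gives 6.9 = I·0.22 + 2.1 + I·0.27.
I = (6.9 − 2.1) / (0.22 + 0.27) kΩ = 4.8 / 0.49 = 9.8 mA.

I ≈ 9.8 mA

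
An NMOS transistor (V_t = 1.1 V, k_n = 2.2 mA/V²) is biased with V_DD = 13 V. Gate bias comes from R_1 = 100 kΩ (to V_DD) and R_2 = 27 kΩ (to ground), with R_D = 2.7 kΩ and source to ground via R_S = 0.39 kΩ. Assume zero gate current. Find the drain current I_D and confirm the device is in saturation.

I_D ≈ 1.4 mA

V_G = V_DD·R_2/(R_1+R_2) = 13×27/127 = 2.76 V.
Assume saturation: I_D = (k_n/2)(V_GS − V_t)² with V_GS = V_G − I_D·R_S = 2.76 − 0.39·I_D.
Substituting gives 0.167·I_D² − 2.43·I_D + 3.04 = 0, with roots I_D = 1.39 or 13.1 mA.
The root I_D = 13.1 mA gives V_GS = -2.35 V ≤ V_t, so take I_D = 1.39 mA.
Then V_GS = 2.22 V and V_DS = V_DD − I_D(R_D+R_S) = 13 − 1.39×3.09 = 8.71 V.
Saturation requires V_DS ≥ V_GS − V_t = 1.12 V; 8.71 ≥ 1.12 ✓.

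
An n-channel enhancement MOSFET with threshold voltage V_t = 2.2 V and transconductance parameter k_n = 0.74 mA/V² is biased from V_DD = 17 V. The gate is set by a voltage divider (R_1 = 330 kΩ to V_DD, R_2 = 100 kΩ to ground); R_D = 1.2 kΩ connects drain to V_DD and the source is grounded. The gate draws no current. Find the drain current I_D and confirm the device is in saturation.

I_D ≈ 1.1 mA

V_G = V_DD·R_2/(R_1+R_2) = 17×100/430 = 3.95 V. With the source grounded, V_GS = V_G = 3.95 V.
Assume saturation: I_D = (k_n/2)(V_GS − V_t)² = (0.74/2)×(3.95 − 2.2)² = 0.37×1.75² = 1.14 mA.
V_DS = V_DD − I_D·R_D = 17 − 1.14×1.2 = 15.6 V.
Saturation requires V_DS ≥ V_GS − V_t = 1.75 V; 15.6 ≥ 1.75 ✓.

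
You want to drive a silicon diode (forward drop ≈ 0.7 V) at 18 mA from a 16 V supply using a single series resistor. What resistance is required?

R ≈ 0.85 kΩ

The resistor drops V_S − V_D = 16 − 0.7 = 15.3 V at 18 mA.
R = 15.3 V / 18 mA = 0.85 kΩ.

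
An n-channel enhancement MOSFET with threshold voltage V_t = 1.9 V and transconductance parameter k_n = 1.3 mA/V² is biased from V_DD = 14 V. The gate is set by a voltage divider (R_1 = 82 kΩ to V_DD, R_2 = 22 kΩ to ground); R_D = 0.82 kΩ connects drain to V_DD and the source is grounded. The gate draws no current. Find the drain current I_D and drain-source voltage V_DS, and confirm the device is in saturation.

V_G = V_DD·R_2/(R_1+R_2) = 14×22/104 = 2.96 V. With the source grounded, V_GS = V_G = 2.96 V.
Assume saturation: I_D = (k_n/2)(V_GS − V_t)² = (1.3/2)×(2.96 − 1.9)² = 0.65×1.06² = 0.732 mA.
V_DS = V_DD − I_D·R_D = 14 − 0.732×0.82 = 13.4 V.
Saturation requires V_DS ≥ V_GS − V_t = 1.06 V; 13.4 ≥ 1.06 ✓.

I_D ≈ 0.73 mA, V_DS ≈ 13 V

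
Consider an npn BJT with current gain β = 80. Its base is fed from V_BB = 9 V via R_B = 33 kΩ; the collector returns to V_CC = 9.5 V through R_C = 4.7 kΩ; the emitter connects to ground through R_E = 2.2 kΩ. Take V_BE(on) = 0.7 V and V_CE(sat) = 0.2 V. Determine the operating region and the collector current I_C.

saturation; I_C ≈ 1.3 mA

Assume active: I_B = (9 − 0.7)/(33 + 81×2.2) = 0.0393 mA, I_C = β·I_B = 3.14 mA.
Then V_CE = 9.5 − 3.14×4.7 − 3.18×2.2 = -12.3 V < 0.2 V — the active assumption fails.
Re-solve with V_CE = 0.2 V. KCL at the emitter: V_E/R_E = (V_BB−0.7−V_E)/R_B + (V_CC−0.2−V_E)/R_C, giving V_E = 3.2 V.
I_C = (V_CC − 0.2 − V_E)/R_C = (9.3 − 3.2)/4.7 = 1.3 mA.
Check: I_B = (8.3 − 3.2)/33 = 0.155 mA, and β·I_B = 12.4 mA > I_C, confirming saturation.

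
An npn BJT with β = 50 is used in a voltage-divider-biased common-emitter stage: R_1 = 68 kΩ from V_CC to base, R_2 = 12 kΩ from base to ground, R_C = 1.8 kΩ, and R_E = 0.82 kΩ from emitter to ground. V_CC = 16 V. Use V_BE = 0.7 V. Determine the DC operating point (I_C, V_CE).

I_C ≈ 1.6 mA, V_CE ≈ 12 V

Thevenize the base divider: V_Th = V_CC·R_2/(R_1+R_2) = 16×12/80 = 2.4 V, R_Th = R_1‖R_2 = 10.2 kΩ.
Base-emitter loop: V_Th = I_B·R_Th + V_BE + (β+1)I_B·R_E, so I_B = (2.4 − 0.7) / (10.2 + 51×0.82) = 0.0327 mA.
I_C = β·I_B = 50×0.0327 = 1.63 mA, and I_E = (β+1)I_B = 1.67 mA.
V_CE = V_CC − I_C·R_C − I_E·R_E = 16 − 1.63×1.8 − 1.67×0.82 = 11.7 V.
V_CE = 11.7 V > 0.2 V confirms active-region operation.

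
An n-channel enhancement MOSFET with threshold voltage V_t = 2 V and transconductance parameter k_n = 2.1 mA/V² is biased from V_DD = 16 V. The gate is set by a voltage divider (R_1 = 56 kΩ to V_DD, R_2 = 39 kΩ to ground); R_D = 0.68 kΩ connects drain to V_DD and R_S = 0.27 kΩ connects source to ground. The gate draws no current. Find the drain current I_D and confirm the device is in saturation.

V_G = V_DD·R_2/(R_1+R_2) = 16×39/95 = 6.57 V.
Assume saturation: I_D = (k_n/2)(V_GS − V_t)² with V_GS = V_G − I_D·R_S = 6.57 − 0.27·I_D.
Substituting gives 0.0765·I_D² − 3.59·I_D + 21.9 = 0, with roots I_D = 7.21 or 39.7 mA.
The root I_D = 39.7 mA gives V_GS = -4.15 V ≤ V_t, so take I_D = 7.21 mA.
Then V_GS = 4.62 V and V_DS = V_DD − I_D(R_D+R_S) = 16 − 7.21×0.95 = 9.15 V.
Saturation requires V_DS ≥ V_GS − V_t = 2.62 V; 9.15 ≥ 2.62 ✓.

I_D ≈ 7.2 mA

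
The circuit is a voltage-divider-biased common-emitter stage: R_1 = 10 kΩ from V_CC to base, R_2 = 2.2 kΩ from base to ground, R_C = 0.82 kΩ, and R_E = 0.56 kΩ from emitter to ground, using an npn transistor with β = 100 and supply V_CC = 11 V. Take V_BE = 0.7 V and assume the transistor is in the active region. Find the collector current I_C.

Thevenize the base divider: V_Th = V_CC·R_2/(R_1+R_2) = 11×2.2/12.2 = 1.98 V, R_Th = R_1‖R_2 = 1.8 kΩ.
Base-emitter loop: V_Th = I_B·R_Th + V_BE + (β+1)I_B·R_E, so I_B = (1.98 − 0.7) / (1.8 + 101×0.56) = 0.022 mA.
I_C = β·I_B = 100×0.022 = 2.2 mA, and I_E = (β+1)I_B = 2.22 mA.
V_CE = V_CC − I_C·R_C − I_E·R_E = 11 − 2.2×0.82 − 2.22×0.56 = 7.95 V.
V_CE = 7.95 V > 0.2 V confirms active-region operation.

I_C ≈ 2.2 mA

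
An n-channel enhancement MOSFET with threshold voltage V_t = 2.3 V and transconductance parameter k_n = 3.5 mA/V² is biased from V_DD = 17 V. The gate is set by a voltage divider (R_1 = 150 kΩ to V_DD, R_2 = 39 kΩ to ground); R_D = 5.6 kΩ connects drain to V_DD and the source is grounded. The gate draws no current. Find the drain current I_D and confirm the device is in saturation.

V_G = V_DD·R_2/(R_1+R_2) = 17×39/189 = 3.51 V. With the source grounded, V_GS = V_G = 3.51 V.
Assume saturation: I_D = (k_n/2)(V_GS − V_t)² = (3.5/2)×(3.51 − 2.3)² = 1.75×1.21² = 2.55 mA.
V_DS = V_DD − I_D·R_D = 17 − 2.55×5.6 = 2.7 V.
Saturation requires V_DS ≥ V_GS − V_t = 1.21 V; 2.7 ≥ 1.21 ✓.

I_D ≈ 2.6 mA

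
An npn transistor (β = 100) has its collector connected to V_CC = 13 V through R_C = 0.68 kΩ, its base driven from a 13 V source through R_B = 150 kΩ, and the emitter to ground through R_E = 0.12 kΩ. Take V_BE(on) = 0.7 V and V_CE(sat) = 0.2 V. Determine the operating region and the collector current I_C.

active; I_C ≈ 7.6 mA

Assume active. Base-emitter loop: I_B = (V_BB − V_BE)/(R_B + (β+1)R_E) = (13 − 0.7)/(150 + 101×0.12) = 0.0759 mA.
I_C = β·I_B = 100×0.0759 = 7.59 mA.
V_CE = V_CC − I_C·R_C − I_E·R_E = 13 − 7.59×0.68 − 7.66×0.12 = 6.92 V > V_CE(sat), so the active-region assumption holds.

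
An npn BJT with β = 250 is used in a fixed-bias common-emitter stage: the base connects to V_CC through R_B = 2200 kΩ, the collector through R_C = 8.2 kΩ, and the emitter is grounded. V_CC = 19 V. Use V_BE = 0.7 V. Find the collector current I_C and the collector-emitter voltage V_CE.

I_C ≈ 2.1 mA, V_CE ≈ 1.9 V

Base loop: V_CC = I_B·R_B + V_BE, so I_B = (19 − 0.7)/2200 kΩ = 0.00832 mA.
In the active region I_C = β·I_B = 250 × 0.00832 = 2.08 mA.
Collector loop: V_CE = V_CC − I_C·R_C = 19 − 2.08×8.2 = 1.95 V.
Since V_CE = 1.95 V > V_CE(sat) ≈ 0.2 V, the transistor is in the active region as assumed.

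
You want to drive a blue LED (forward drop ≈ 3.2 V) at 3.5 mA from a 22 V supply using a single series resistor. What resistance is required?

R ≈ 5.4 kΩ

The resistor drops V_S − V_D = 22 − 3.2 = 18.8 V at 3.5 mA.
R = 18.8 V / 3.5 mA = 5.37 kΩ.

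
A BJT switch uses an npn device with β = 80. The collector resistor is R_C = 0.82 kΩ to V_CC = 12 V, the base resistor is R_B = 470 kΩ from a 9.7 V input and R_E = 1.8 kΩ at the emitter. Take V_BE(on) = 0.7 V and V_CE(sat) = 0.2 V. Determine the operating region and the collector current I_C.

active; I_C ≈ 1.2 mA

Assume active. Base-emitter loop: I_B = (V_BB − V_BE)/(R_B + (β+1)R_E) = (9.7 − 0.7)/(470 + 81×1.8) = 0.0146 mA.
I_C = β·I_B = 80×0.0146 = 1.17 mA.
V_CE = V_CC − I_C·R_C − I_E·R_E = 12 − 1.17×0.82 − 1.18×1.8 = 8.91 V > V_CE(sat), so the active-region assumption holds.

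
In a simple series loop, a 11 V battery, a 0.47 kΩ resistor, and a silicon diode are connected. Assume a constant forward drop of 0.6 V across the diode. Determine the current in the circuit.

I ≈ 22 mA

KVL around the loop: 11 = V_D + I·R = 0.6 + I × 0.47 kΩ.
So I = (11 − 0.6) / 0.47 kΩ = 10.4 / 0.47 = 22.1 mA.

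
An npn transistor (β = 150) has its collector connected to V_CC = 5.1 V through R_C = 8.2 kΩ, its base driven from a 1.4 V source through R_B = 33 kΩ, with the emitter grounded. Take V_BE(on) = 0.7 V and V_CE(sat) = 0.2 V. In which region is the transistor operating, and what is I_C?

Assume active: I_B = (1.4 − 0.7)/33 = 0.0212 mA, giving I_C = β·I_B = 3.18 mA.
But then V_CE = 5.1 − 3.18×8.2 = -21 V < V_CE(sat) = 0.2 V — impossible in the active region.
So the transistor is saturated. With V_CE = 0.2 V, I_C = (V_CC − 0.2)/R_C = 4.9/8.2 = 0.598 mA.
Check: β·I_B = 3.18 mA > I_C = 0.598 mA, confirming saturation.

saturation; I_C ≈ 0.6 mA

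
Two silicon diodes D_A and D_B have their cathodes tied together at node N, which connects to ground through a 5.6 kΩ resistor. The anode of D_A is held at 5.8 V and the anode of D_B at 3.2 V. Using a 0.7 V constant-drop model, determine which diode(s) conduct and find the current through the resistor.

Assume both conduct. Then node N would need to be at both 5.8−0.7 = 5.1 V and 3.2−0.7 = 2.5 V, which is impossible.
Assume only D_A conducts: V_N = 5.8 − 0.7 = 5.1 V, so I_R = 5.1/5.6 = 0.911 mA.
Check D_B: its anode-to-cathode voltage is 3.2 − 5.1 = -1.9 V < 0.7 V, so it is off. The assumption is consistent.

Only D_A conducts; I_R ≈ 0.91 mA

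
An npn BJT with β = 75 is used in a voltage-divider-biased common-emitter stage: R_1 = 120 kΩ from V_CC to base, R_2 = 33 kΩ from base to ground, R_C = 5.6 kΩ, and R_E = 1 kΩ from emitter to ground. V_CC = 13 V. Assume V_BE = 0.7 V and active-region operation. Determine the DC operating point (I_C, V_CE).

Thevenize the base divider: V_Th = V_CC·R_2/(R_1+R_2) = 13×33/153 = 2.8 V, R_Th = R_1‖R_2 = 25.9 kΩ.
Base-emitter loop: V_Th = I_B·R_Th + V_BE + (β+1)I_B·R_E, so I_B = (2.8 − 0.7) / (25.9 + 76×1) = 0.0207 mA.
I_C = β·I_B = 75×0.0207 = 1.55 mA, and I_E = (β+1)I_B = 1.57 mA.
V_CE = V_CC − I_C·R_C − I_E·R_E = 13 − 1.55×5.6 − 1.57×1 = 2.76 V.
V_CE = 2.76 V > 0.2 V confirms active-region operation.

I_C ≈ 1.5 mA, V_CE ≈ 2.8 V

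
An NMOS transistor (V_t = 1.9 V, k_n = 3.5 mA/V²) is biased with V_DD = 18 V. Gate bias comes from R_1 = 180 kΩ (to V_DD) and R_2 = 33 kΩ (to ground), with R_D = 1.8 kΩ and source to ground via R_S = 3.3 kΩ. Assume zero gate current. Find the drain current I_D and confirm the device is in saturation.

V_G = V_DD·R_2/(R_1+R_2) = 18×33/213 = 2.79 V.
Assume saturation: I_D = (k_n/2)(V_GS − V_t)² with V_GS = V_G − I_D·R_S = 2.79 − 3.3·I_D.
Substituting gives 19.1·I_D² − 11.3·I_D + 1.38 = 0, with roots I_D = 0.174 or 0.417 mA.
The root I_D = 0.417 mA gives V_GS = 1.41 V ≤ V_t, so take I_D = 0.174 mA.
Then V_GS = 2.22 V and V_DS = V_DD − I_D(R_D+R_S) = 18 − 0.174×5.1 = 17.1 V.
Saturation requires V_DS ≥ V_GS − V_t = 0.315 V; 17.1 ≥ 0.315 ✓.

I_D ≈ 0.17 mA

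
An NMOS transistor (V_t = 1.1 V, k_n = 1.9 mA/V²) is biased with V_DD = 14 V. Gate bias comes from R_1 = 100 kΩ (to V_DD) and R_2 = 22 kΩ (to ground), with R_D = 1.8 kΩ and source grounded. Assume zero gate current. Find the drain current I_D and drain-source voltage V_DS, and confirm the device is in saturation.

V_G = V_DD·R_2/(R_1+R_2) = 14×22/122 = 2.52 V. With the source grounded, V_GS = V_G = 2.52 V.
Assume saturation: I_D = (k_n/2)(V_GS − V_t)² = (1.9/2)×(2.52 − 1.1)² = 0.95×1.42² = 1.93 mA.
V_DS = V_DD − I_D·R_D = 14 − 1.93×1.8 = 10.5 V.
Saturation requires V_DS ≥ V_GS − V_t = 1.42 V; 10.5 ≥ 1.42 ✓.

I_D ≈ 1.9 mA, V_DS ≈ 11 V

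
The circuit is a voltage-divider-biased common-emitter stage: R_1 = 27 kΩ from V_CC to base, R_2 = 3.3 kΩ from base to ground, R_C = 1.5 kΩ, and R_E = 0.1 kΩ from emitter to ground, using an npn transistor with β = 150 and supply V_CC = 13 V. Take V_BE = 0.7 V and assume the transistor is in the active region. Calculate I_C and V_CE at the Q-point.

Thevenize the base divider: V_Th = V_CC·R_2/(R_1+R_2) = 13×3.3/30.3 = 1.42 V, R_Th = R_1‖R_2 = 2.94 kΩ.
Base-emitter loop: V_Th = I_B·R_Th + V_BE + (β+1)I_B·R_E, so I_B = (1.42 − 0.7) / (2.94 + 151×0.1) = 0.0397 mA.
I_C = β·I_B = 150×0.0397 = 5.95 mA, and I_E = (β+1)I_B = 5.99 mA.
V_CE = V_CC − I_C·R_C − I_E·R_E = 13 − 5.95×1.5 − 5.99×0.1 = 3.47 V.
V_CE = 3.47 V > 0.2 V confirms active-region operation.

I_C ≈ 6 mA, V_CE ≈ 3.5 V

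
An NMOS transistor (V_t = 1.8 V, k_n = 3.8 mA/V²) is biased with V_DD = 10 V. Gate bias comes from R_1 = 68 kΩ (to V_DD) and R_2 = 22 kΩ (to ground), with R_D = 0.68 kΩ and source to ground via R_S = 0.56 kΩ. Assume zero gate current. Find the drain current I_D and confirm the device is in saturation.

V_G = V_DD·R_2/(R_1+R_2) = 10×22/90 = 2.44 V.
Assume saturation: I_D = (k_n/2)(V_GS − V_t)² with V_GS = V_G − I_D·R_S = 2.44 − 0.56·I_D.
Substituting gives 0.596·I_D² − 2.37·I_D + 0.789 = 0, with roots I_D = 0.367 or 3.61 mA.
The root I_D = 3.61 mA gives V_GS = 0.421 V ≤ V_t, so take I_D = 0.367 mA.
Then V_GS = 2.24 V and V_DS = V_DD − I_D(R_D+R_S) = 10 − 0.367×1.24 = 9.55 V.
Saturation requires V_DS ≥ V_GS − V_t = 0.439 V; 9.55 ≥ 0.439 ✓.

I_D ≈ 0.37 mA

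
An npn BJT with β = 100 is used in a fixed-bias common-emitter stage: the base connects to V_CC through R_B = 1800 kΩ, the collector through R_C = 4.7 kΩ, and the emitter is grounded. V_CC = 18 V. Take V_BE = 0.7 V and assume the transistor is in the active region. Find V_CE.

V_CE ≈ 13 V

Base loop: V_CC = I_B·R_B + V_BE, so I_B = (18 − 0.7)/1800 kΩ = 0.00961 mA.
In the active region I_C = β·I_B = 100 × 0.00961 = 0.961 mA.
Collector loop: V_CE = V_CC − I_C·R_C = 18 − 0.961×4.7 = 13.5 V.
Since V_CE = 13.5 V > V_CE(sat) ≈ 0.2 V, the transistor is in the active region as assumed.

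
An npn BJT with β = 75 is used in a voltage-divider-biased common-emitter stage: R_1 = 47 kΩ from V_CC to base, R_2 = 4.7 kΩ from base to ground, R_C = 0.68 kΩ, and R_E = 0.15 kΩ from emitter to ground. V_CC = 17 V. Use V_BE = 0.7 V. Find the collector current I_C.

I_C ≈ 4 mA

Thevenize the base divider: V_Th = V_CC·R_2/(R_1+R_2) = 17×4.7/51.7 = 1.55 V, R_Th = R_1‖R_2 = 4.27 kΩ.
Base-emitter loop: V_Th = I_B·R_Th + V_BE + (β+1)I_B·R_E, so I_B = (1.55 − 0.7) / (4.27 + 76×0.15) = 0.0539 mA.
I_C = β·I_B = 75×0.0539 = 4.05 mA, and I_E = (β+1)I_B = 4.1 mA.
V_CE = V_CC − I_C·R_C − I_E·R_E = 17 − 4.05×0.68 − 4.1×0.15 = 13.6 V.
V_CE = 13.6 V > 0.2 V confirms active-region operation.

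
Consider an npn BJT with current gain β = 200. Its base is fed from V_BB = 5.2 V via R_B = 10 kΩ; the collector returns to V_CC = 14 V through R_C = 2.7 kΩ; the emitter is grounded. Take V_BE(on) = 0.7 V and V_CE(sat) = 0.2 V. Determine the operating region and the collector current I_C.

saturation; I_C ≈ 5.1 mA

Assume active: I_B = (5.2 − 0.7)/10 = 0.45 mA, giving I_C = β·I_B = 90 mA.
But then V_CE = 14 − 90×2.7 = -229 V < V_CE(sat) = 0.2 V — impossible in the active region.
So the transistor is saturated. With V_CE = 0.2 V, I_C = (V_CC − 0.2)/R_C = 13.8/2.7 = 5.11 mA.
Check: β·I_B = 90 mA > I_C = 5.11 mA, confirming saturation.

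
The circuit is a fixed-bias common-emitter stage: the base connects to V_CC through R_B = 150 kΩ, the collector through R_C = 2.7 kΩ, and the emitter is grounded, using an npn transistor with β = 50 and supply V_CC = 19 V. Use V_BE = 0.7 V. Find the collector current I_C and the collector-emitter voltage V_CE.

I_C ≈ 6.1 mA, V_CE ≈ 2.5 V

Base loop: V_CC = I_B·R_B + V_BE, so I_B = (19 − 0.7)/150 kΩ = 0.122 mA.
In the active region I_C = β·I_B = 50 × 0.122 = 6.1 mA.
Collector loop: V_CE = V_CC − I_C·R_C = 19 − 6.1×2.7 = 2.53 V.
Since V_CE = 2.53 V > V_CE(sat) ≈ 0.2 V, the transistor is in the active region as assumed.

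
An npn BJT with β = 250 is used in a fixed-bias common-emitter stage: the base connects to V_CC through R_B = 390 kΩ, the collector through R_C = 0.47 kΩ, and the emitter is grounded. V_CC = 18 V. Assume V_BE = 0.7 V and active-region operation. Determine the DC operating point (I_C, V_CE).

I_C ≈ 11 mA, V_CE ≈ 13 V

Base loop: V_CC = I_B·R_B + V_BE, so I_B = (18 − 0.7)/390 kΩ = 0.0444 mA.
In the active region I_C = β·I_B = 250 × 0.0444 = 11.1 mA.
Collector loop: V_CE = V_CC − I_C·R_C = 18 − 11.1×0.47 = 12.8 V.
Since V_CE = 12.8 V > V_CE(sat) ≈ 0.2 V, the transistor is in the active region as assumed.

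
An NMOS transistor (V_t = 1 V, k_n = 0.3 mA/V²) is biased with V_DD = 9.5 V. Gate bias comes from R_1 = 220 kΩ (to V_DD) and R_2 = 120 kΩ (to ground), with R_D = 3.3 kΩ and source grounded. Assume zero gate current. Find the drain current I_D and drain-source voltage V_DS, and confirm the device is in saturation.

V_G = V_DD·R_2/(R_1+R_2) = 9.5×120/340 = 3.35 V. With the source grounded, V_GS = V_G = 3.35 V.
Assume saturation: I_D = (k_n/2)(V_GS − V_t)² = (0.3/2)×(3.35 − 1)² = 0.15×2.35² = 0.83 mA.
V_DS = V_DD − I_D·R_D = 9.5 − 0.83×3.3 = 6.76 V.
Saturation requires V_DS ≥ V_GS − V_t = 2.35 V; 6.76 ≥ 2.35 ✓.

I_D ≈ 0.83 mA, V_DS ≈ 6.8 V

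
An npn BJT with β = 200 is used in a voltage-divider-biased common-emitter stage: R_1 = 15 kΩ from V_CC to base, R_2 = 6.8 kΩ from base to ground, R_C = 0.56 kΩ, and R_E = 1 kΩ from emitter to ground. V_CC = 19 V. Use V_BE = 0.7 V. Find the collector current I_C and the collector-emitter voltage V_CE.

I_C ≈ 5.1 mA, V_CE ≈ 11 V

Thevenize the base divider: V_Th = V_CC·R_2/(R_1+R_2) = 19×6.8/21.8 = 5.93 V, R_Th = R_1‖R_2 = 4.68 kΩ.
Base-emitter loop: V_Th = I_B·R_Th + V_BE + (β+1)I_B·R_E, so I_B = (5.93 − 0.7) / (4.68 + 201×1) = 0.0254 mA.
I_C = β·I_B = 200×0.0254 = 5.08 mA, and I_E = (β+1)I_B = 5.11 mA.
V_CE = V_CC − I_C·R_C − I_E·R_E = 19 − 5.08×0.56 − 5.11×1 = 11 V.
V_CE = 11 V > 0.2 V confirms active-region operation.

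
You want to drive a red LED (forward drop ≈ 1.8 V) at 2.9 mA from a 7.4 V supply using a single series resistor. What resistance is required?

The resistor drops V_S − V_D = 7.4 − 1.8 = 5.6 V at 2.9 mA.
R = 5.6 V / 2.9 mA = 1.93 kΩ.

R ≈ 1.9 kΩ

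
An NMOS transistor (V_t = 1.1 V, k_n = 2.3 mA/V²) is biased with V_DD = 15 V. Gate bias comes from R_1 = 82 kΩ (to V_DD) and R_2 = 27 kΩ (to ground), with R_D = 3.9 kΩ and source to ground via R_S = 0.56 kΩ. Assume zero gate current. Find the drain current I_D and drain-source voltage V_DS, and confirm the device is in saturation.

I_D ≈ 2.2 mA, V_DS ≈ 5.2 V

V_G = V_DD·R_2/(R_1+R_2) = 15×27/109 = 3.72 V.
Assume saturation: I_D = (k_n/2)(V_GS − V_t)² with V_GS = V_G − I_D·R_S = 3.72 − 0.56·I_D.
Substituting gives 0.361·I_D² − 4.37·I_D + 7.87 = 0, with roots I_D = 2.2 or 9.91 mA.
The root I_D = 9.91 mA gives V_GS = -1.84 V ≤ V_t, so take I_D = 2.2 mA.
Then V_GS = 2.48 V and V_DS = V_DD − I_D(R_D+R_S) = 15 − 2.2×4.46 = 5.19 V.
Saturation requires V_DS ≥ V_GS − V_t = 1.38 V; 5.19 ≥ 1.38 ✓.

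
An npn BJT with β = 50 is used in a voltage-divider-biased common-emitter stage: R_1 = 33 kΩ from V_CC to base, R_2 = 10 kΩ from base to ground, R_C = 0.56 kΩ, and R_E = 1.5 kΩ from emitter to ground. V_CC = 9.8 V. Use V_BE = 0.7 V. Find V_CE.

Thevenize the base divider: V_Th = V_CC·R_2/(R_1+R_2) = 9.8×10/43 = 2.28 V, R_Th = R_1‖R_2 = 7.67 kΩ.
Base-emitter loop: V_Th = I_B·R_Th + V_BE + (β+1)I_B·R_E, so I_B = (2.28 − 0.7) / (7.67 + 51×1.5) = 0.0188 mA.
I_C = β·I_B = 50×0.0188 = 0.938 mA, and I_E = (β+1)I_B = 0.957 mA.
V_CE = V_CC − I_C·R_C − I_E·R_E = 9.8 − 0.938×0.56 − 0.957×1.5 = 7.84 V.
V_CE = 7.84 V > 0.2 V confirms active-region operation.

V_CE ≈ 7.8 V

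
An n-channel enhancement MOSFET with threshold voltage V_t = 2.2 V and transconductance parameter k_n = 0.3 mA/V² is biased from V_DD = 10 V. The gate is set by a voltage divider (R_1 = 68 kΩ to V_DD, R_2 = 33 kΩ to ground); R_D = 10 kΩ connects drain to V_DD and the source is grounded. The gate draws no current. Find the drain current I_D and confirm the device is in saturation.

V_G = V_DD·R_2/(R_1+R_2) = 10×33/101 = 3.27 V. With the source grounded, V_GS = V_G = 3.27 V.
Assume saturation: I_D = (k_n/2)(V_GS − V_t)² = (0.3/2)×(3.27 − 2.2)² = 0.15×1.07² = 0.171 mA.
V_DS = V_DD − I_D·R_D = 10 − 0.171×10 = 8.29 V.
Saturation requires V_DS ≥ V_GS − V_t = 1.07 V; 8.29 ≥ 1.07 ✓.

I_D ≈ 0.17 mA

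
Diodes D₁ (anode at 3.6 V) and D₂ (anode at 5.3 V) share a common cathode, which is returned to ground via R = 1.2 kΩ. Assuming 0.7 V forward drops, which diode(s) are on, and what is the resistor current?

Only D₂ conducts; I_R ≈ 3.8 mA

Assume both conduct. Then node N would need to be at both 3.6−0.7 = 2.9 V and 5.3−0.7 = 4.6 V, which is impossible.
Assume only D₂ conducts: V_N = 5.3 − 0.7 = 4.6 V, so I_R = 4.6/1.2 = 3.83 mA.
Check D₁: its anode-to-cathode voltage is 3.6 − 4.6 = -1 V < 0.7 V, so it is off. The assumption is consistent.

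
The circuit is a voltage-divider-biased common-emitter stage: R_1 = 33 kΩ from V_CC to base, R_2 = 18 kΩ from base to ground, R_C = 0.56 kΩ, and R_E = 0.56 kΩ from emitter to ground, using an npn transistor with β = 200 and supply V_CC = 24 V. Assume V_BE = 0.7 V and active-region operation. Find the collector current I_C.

Thevenize the base divider: V_Th = V_CC·R_2/(R_1+R_2) = 24×18/51 = 8.47 V, R_Th = R_1‖R_2 = 11.6 kΩ.
Base-emitter loop: V_Th = I_B·R_Th + V_BE + (β+1)I_B·R_E, so I_B = (8.47 − 0.7) / (11.6 + 201×0.56) = 0.0626 mA.
I_C = β·I_B = 200×0.0626 = 12.5 mA, and I_E = (β+1)I_B = 12.6 mA.
V_CE = V_CC − I_C·R_C − I_E·R_E = 24 − 12.5×0.56 − 12.6×0.56 = 9.95 V.
V_CE = 9.95 V > 0.2 V confirms active-region operation.

I_C ≈ 13 mA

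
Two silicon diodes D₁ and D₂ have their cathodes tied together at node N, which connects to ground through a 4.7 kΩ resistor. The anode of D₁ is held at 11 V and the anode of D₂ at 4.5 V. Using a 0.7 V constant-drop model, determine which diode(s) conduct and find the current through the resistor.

Assume both conduct. Then node N would need to be at both 11−0.7 = 10.3 V and 4.5−0.7 = 3.8 V, which is impossible.
Assume only D₁ conducts: V_N = 11 − 0.7 = 10.3 V, so I_R = 10.3/4.7 = 2.19 mA.
Check D₂: its anode-to-cathode voltage is 4.5 − 10.3 = -5.8 V < 0.7 V, so it is off. The assumption is consistent.

Only D₁ conducts; I_R ≈ 2.2 mA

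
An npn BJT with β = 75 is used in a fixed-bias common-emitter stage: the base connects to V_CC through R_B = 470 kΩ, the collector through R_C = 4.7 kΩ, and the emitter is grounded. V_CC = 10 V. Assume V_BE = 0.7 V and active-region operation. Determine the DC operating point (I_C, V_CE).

I_C ≈ 1.5 mA, V_CE ≈ 3 V

Base loop: V_CC = I_B·R_B + V_BE, so I_B = (10 − 0.7)/470 kΩ = 0.0198 mA.
In the active region I_C = β·I_B = 75 × 0.0198 = 1.48 mA.
Collector loop: V_CE = V_CC − I_C·R_C = 10 − 1.48×4.7 = 3.02 V.
Since V_CE = 3.02 V > V_CE(sat) ≈ 0.2 V, the transistor is in the active region as assumed.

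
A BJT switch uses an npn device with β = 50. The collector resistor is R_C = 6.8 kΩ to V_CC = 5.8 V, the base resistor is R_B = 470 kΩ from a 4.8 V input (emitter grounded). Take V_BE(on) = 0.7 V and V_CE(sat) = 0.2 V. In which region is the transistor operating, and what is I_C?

active; I_C ≈ 0.44 mA

Assume active. Base-emitter loop: I_B = (V_BB − V_BE)/R_B = (4.8 − 0.7)/470 = 0.00872 mA.
I_C = β·I_B = 50×0.00872 = 0.436 mA.
V_CE = V_CC − I_C·R_C = 5.8 − 0.436×6.8 = 2.83 V > V_CE(sat), so the active-region assumption holds.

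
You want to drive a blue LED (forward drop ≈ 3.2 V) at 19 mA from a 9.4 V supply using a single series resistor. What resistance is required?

The resistor drops V_S − V_D = 9.4 − 3.2 = 6.2 V at 19 mA.
R = 6.2 V / 19 mA = 0.326 kΩ.

R ≈ 0.33 kΩ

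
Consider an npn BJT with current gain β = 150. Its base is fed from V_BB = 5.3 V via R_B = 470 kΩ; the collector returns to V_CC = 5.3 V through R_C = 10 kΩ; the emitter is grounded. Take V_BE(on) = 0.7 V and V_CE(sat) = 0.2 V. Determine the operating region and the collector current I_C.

Assume active: I_B = (5.3 − 0.7)/470 = 0.00979 mA, giving I_C = β·I_B = 1.47 mA.
But then V_CE = 5.3 − 1.47×10 = -9.38 V < V_CE(sat) = 0.2 V — impossible in the active region.
So the transistor is saturated. With V_CE = 0.2 V, I_C = (V_CC − 0.2)/R_C = 5.1/10 = 0.51 mA.
Check: β·I_B = 1.47 mA > I_C = 0.51 mA, confirming saturation.

saturation; I_C ≈ 0.51 mA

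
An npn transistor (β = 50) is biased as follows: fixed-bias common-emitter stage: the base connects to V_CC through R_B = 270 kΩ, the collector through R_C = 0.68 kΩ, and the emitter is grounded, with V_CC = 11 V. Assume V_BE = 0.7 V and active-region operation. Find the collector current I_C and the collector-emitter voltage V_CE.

Base loop: V_CC = I_B·R_B + V_BE, so I_B = (11 − 0.7)/270 kΩ = 0.0381 mA.
In the active region I_C = β·I_B = 50 × 0.0381 = 1.91 mA.
Collector loop: V_CE = V_CC − I_C·R_C = 11 − 1.91×0.68 = 9.7 V.
Since V_CE = 9.7 V > V_CE(sat) ≈ 0.2 V, the transistor is in the active region as assumed.

I_C ≈ 1.9 mA, V_CE ≈ 9.7 V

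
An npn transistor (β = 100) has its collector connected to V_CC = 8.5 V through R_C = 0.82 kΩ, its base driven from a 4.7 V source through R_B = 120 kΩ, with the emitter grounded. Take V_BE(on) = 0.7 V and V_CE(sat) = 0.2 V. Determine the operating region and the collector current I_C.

active; I_C ≈ 3.3 mA

Assume active. Base-emitter loop: I_B = (V_BB − V_BE)/R_B = (4.7 − 0.7)/120 = 0.0333 mA.
I_C = β·I_B = 100×0.0333 = 3.33 mA.
V_CE = V_CC − I_C·R_C = 8.5 − 3.33×0.82 = 5.77 V > V_CE(sat), so the active-region assumption holds.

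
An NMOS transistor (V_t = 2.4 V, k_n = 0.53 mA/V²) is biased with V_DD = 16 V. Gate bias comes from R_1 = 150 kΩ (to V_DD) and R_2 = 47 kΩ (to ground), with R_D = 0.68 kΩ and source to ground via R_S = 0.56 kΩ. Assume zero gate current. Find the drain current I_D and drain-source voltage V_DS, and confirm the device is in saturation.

I_D ≈ 0.38 mA, V_DS ≈ 16 V

V_G = V_DD·R_2/(R_1+R_2) = 16×47/197 = 3.82 V.
Assume saturation: I_D = (k_n/2)(V_GS − V_t)² with V_GS = V_G − I_D·R_S = 3.82 − 0.56·I_D.
Substituting gives 0.0831·I_D² − 1.42·I_D + 0.532 = 0, with roots I_D = 0.383 or 16.7 mA.
The root I_D = 16.7 mA gives V_GS = -5.54 V ≤ V_t, so take I_D = 0.383 mA.
Then V_GS = 3.6 V and V_DS = V_DD − I_D(R_D+R_S) = 16 − 0.383×1.24 = 15.5 V.
Saturation requires V_DS ≥ V_GS − V_t = 1.2 V; 15.5 ≥ 1.2 ✓.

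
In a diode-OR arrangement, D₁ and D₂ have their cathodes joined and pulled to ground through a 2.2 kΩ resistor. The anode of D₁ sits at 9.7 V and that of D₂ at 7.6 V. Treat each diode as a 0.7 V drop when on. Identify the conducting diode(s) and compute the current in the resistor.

Assume both conduct. Then node N would need to be at both 9.7−0.7 = 9 V and 7.6−0.7 = 6.9 V, which is impossible.
Assume only D₁ conducts: V_N = 9.7 − 0.7 = 9 V, so I_R = 9/2.2 = 4.09 mA.
Check D₂: its anode-to-cathode voltage is 7.6 − 9 = -1.4 V < 0.7 V, so it is off. The assumption is consistent.

Only D₁ conducts; I_R ≈ 4.1 mA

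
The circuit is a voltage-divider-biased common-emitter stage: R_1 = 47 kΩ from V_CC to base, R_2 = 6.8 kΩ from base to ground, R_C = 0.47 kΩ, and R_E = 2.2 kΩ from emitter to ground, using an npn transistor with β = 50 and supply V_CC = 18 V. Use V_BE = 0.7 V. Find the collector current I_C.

I_C ≈ 0.67 mA

Thevenize the base divider: V_Th = V_CC·R_2/(R_1+R_2) = 18×6.8/53.8 = 2.28 V, R_Th = R_1‖R_2 = 5.94 kΩ.
Base-emitter loop: V_Th = I_B·R_Th + V_BE + (β+1)I_B·R_E, so I_B = (2.28 − 0.7) / (5.94 + 51×2.2) = 0.0133 mA.
I_C = β·I_B = 50×0.0133 = 0.667 mA, and I_E = (β+1)I_B = 0.68 mA.
V_CE = V_CC − I_C·R_C − I_E·R_E = 18 − 0.667×0.47 − 0.68×2.2 = 16.2 V.
V_CE = 16.2 V > 0.2 V confirms active-region operation.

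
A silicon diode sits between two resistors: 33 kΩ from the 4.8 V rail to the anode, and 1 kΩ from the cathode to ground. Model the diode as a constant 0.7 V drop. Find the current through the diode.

I ≈ 0.12 mA

The two resistors are in series with the diode, so KVL gives 4.8 = I·33 + 0.7 + I·1.
I = (4.8 − 0.7) / (33 + 1) kΩ = 4.1 / 34 = 0.121 mA.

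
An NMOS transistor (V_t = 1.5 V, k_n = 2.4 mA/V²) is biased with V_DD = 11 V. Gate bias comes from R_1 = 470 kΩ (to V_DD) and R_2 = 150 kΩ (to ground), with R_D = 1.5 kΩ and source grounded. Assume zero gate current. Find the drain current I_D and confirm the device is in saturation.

I_D ≈ 1.6 mA

V_G = V_DD·R_2/(R_1+R_2) = 11×150/620 = 2.66 V. With the source grounded, V_GS = V_G = 2.66 V.
Assume saturation: I_D = (k_n/2)(V_GS − V_t)² = (2.4/2)×(2.66 − 1.5)² = 1.2×1.16² = 1.62 mA.
V_DS = V_DD − I_D·R_D = 11 − 1.62×1.5 = 8.57 V.
Saturation requires V_DS ≥ V_GS − V_t = 1.16 V; 8.57 ≥ 1.16 ✓.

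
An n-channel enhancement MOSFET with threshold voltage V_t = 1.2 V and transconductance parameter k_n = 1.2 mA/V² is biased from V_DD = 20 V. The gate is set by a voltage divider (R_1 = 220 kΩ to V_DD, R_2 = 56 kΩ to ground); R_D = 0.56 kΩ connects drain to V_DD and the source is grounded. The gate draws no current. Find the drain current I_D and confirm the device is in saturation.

I_D ≈ 4.9 mA

V_G = V_DD·R_2/(R_1+R_2) = 20×56/276 = 4.06 V. With the source grounded, V_GS = V_G = 4.06 V.
Assume saturation: I_D = (k_n/2)(V_GS − V_t)² = (1.2/2)×(4.06 − 1.2)² = 0.6×2.86² = 4.9 mA.
V_DS = V_DD − I_D·R_D = 20 − 4.9×0.56 = 17.3 V.
Saturation requires V_DS ≥ V_GS − V_t = 2.86 V; 17.3 ≥ 2.86 ✓.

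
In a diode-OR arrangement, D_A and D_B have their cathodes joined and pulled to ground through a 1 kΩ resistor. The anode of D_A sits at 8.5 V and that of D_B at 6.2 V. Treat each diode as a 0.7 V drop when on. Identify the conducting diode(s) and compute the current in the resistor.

Assume both conduct. Then node N would need to be at both 8.5−0.7 = 7.8 V and 6.2−0.7 = 5.5 V, which is impossible.
Assume only D_A conducts: V_N = 8.5 − 0.7 = 7.8 V, so I_R = 7.8/1 = 7.8 mA.
Check D_B: its anode-to-cathode voltage is 6.2 − 7.8 = -1.6 V < 0.7 V, so it is off. The assumption is consistent.

Only D_A conducts; I_R ≈ 7.8 mA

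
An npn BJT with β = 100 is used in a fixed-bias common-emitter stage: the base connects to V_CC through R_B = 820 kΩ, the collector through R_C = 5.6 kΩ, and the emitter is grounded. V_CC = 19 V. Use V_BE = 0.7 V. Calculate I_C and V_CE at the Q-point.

I_C ≈ 2.2 mA, V_CE ≈ 6.5 V

Base loop: V_CC = I_B·R_B + V_BE, so I_B = (19 − 0.7)/820 kΩ = 0.0223 mA.
In the active region I_C = β·I_B = 100 × 0.0223 = 2.23 mA.
Collector loop: V_CE = V_CC − I_C·R_C = 19 − 2.23×5.6 = 6.5 V.
Since V_CE = 6.5 V > V_CE(sat) ≈ 0.2 V, the transistor is in the active region as assumed.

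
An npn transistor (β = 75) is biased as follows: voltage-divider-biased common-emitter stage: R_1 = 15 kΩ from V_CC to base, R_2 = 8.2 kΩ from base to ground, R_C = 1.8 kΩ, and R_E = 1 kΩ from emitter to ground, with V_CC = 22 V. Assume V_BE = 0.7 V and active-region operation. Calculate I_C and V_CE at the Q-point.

I_C ≈ 6.5 mA, V_CE ≈ 3.6 V

Thevenize the base divider: V_Th = V_CC·R_2/(R_1+R_2) = 22×8.2/23.2 = 7.78 V, R_Th = R_1‖R_2 = 5.3 kΩ.
Base-emitter loop: V_Th = I_B·R_Th + V_BE + (β+1)I_B·R_E, so I_B = (7.78 − 0.7) / (5.3 + 76×1) = 0.087 mA.
I_C = β·I_B = 75×0.087 = 6.53 mA, and I_E = (β+1)I_B = 6.61 mA.
V_CE = V_CC − I_C·R_C − I_E·R_E = 22 − 6.53×1.8 − 6.61×1 = 3.64 V.
V_CE = 3.64 V > 0.2 V confirms active-region operation.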